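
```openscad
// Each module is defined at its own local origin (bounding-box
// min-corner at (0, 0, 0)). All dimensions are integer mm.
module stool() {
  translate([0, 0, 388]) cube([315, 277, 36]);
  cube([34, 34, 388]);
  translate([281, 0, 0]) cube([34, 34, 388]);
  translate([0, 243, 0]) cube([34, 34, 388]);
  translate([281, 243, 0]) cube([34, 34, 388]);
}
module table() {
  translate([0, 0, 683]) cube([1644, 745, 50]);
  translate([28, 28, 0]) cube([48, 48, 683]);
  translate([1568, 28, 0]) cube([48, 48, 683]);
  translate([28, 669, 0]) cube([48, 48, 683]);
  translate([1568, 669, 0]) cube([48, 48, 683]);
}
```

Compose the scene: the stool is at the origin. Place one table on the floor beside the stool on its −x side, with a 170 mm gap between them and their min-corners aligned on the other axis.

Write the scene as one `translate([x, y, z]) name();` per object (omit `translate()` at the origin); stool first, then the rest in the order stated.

stool();
translate([-1814, 0, 0]) table();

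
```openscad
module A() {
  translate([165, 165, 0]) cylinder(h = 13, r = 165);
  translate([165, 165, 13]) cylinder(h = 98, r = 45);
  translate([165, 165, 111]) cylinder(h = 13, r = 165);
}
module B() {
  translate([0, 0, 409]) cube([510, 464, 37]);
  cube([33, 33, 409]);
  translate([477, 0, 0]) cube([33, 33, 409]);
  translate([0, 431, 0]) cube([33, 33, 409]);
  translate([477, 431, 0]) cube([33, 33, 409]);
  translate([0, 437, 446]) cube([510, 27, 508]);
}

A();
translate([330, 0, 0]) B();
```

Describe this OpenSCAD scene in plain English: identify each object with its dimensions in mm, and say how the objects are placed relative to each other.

A is a spool: two coaxial disc flanges of radius 165 mm and thickness 13 mm, joined by a core cylinder of radius 45 mm and height 98 mm. The lower flange rests on z = 0 and the three cylinders share a vertical axis.

B is a chair. The seat is a 510×464×37 mm slab with its top at z = 446 mm, on four 33×33 mm corner legs (flush with the seat edges, standing on z = 0). A flat backrest 27 mm thick, 508 mm tall, spans the full seat width and rises from the seat top along its +y edge, rear face flush with the rear of the seat.

The chair is against the spool's +x side, with their −y faces flush.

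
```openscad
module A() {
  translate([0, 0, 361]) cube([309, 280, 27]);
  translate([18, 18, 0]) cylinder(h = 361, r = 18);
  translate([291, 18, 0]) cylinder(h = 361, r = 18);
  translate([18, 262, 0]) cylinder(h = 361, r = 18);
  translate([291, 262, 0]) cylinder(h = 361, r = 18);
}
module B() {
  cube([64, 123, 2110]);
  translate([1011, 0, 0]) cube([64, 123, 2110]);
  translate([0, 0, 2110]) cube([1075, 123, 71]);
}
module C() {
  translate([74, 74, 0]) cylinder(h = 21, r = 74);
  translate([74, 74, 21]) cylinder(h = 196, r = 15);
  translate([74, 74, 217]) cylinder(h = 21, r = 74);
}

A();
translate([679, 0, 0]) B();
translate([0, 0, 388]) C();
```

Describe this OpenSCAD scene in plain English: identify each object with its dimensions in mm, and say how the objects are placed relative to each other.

A is a simple wooden stool: a rectangular seat 309 mm (x) by 280 mm (y), 27 mm thick, top face at z = 388 mm, on four round legs, each 36 mm in diameter. The legs rest on z = 0, each leg's axis is inset half a diameter from the nearest pair of seat edges (so the leg's bounding box is flush with the corner).

B is a door frame. The clear opening is 947 mm wide and 2110 mm high. Two 64 mm wide jambs, 123 mm deep, stand either side of the opening from the floor to the top of the opening. A 71 mm thick head sits across the top of both jambs, spanning the full outside width of the frame.

C is a spool: two coaxial disc flanges of radius 74 mm and thickness 21 mm, joined by a core cylinder of radius 15 mm and height 196 mm. The lower flange rests on z = 0 and the three cylinders share a vertical axis.

The door frame is on the floor beside the stool on its +x side. The spool is on top of the stool.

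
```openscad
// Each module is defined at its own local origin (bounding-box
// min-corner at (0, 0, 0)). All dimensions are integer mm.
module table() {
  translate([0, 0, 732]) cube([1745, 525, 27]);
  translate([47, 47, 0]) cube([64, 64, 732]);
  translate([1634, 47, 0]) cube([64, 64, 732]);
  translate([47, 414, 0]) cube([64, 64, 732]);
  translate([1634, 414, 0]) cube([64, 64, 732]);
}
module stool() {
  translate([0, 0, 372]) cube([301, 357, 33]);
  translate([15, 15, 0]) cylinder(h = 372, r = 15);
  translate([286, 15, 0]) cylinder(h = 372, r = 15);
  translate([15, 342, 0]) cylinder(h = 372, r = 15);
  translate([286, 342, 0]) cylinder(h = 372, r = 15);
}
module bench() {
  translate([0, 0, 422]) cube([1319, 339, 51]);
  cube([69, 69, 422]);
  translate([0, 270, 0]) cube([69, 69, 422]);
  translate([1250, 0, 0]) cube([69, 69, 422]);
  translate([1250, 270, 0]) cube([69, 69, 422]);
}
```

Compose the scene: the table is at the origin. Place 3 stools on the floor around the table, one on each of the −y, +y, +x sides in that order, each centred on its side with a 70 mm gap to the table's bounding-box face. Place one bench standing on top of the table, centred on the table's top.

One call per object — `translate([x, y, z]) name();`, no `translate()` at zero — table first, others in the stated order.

table();
translate([722, -427, 0]) stool();
translate([722, 595, 0]) stool();
translate([1815, 84, 0]) stool();
translate([213, 93, 759]) bench();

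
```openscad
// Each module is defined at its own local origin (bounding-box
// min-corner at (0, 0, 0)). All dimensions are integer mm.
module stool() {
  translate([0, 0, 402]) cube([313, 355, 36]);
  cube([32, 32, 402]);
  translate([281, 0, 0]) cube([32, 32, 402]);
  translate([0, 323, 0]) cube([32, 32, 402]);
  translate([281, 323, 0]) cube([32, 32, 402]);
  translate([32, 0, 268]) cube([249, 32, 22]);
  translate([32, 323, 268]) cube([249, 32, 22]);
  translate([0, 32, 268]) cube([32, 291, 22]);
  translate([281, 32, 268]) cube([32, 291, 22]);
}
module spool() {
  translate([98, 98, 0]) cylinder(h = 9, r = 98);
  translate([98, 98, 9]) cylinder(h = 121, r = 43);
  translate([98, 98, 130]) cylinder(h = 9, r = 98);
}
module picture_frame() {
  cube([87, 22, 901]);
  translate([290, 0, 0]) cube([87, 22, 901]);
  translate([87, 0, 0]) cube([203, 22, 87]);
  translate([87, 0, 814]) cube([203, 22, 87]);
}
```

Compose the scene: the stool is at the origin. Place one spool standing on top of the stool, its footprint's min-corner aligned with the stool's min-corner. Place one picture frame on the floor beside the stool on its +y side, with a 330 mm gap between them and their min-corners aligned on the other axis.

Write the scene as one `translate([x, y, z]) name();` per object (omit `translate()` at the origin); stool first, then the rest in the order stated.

stool();
translate([0, 0, 438]) spool();
translate([0, 685, 0]) picture_frame();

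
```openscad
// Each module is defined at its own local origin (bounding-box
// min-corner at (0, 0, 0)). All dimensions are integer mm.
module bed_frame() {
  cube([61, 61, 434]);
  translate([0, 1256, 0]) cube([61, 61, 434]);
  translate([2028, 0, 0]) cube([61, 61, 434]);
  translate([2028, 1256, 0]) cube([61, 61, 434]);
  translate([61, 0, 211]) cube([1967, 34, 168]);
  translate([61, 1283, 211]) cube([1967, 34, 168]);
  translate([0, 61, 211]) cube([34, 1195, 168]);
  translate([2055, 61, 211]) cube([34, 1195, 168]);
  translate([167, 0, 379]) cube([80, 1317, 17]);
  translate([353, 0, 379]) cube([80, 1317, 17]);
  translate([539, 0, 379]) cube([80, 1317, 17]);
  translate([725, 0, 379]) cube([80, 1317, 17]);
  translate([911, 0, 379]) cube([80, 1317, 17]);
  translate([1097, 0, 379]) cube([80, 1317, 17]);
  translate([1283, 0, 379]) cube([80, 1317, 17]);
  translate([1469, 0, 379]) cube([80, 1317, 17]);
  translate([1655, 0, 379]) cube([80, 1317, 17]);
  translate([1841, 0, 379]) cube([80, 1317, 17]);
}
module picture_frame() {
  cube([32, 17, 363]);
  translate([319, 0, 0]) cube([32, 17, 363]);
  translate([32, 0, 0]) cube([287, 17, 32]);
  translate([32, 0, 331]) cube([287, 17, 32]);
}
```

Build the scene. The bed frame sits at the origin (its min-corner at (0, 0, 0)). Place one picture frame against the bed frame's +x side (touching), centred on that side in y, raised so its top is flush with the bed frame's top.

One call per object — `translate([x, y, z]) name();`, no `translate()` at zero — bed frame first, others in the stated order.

bed_frame();
translate([2089, 650, 71]) picture_frame();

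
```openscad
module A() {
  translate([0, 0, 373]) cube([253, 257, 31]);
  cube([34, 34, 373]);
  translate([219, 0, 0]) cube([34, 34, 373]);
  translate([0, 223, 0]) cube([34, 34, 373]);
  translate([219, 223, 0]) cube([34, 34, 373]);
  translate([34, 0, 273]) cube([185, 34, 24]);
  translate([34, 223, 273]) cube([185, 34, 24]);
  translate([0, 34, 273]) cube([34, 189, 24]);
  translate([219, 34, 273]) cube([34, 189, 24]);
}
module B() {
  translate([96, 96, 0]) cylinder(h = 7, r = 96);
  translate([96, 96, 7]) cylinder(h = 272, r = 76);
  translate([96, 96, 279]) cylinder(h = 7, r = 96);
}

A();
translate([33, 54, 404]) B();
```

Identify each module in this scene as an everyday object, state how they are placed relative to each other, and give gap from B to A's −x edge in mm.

The spool's min-x is at 33; the stool's min-x is 0; gap = 33 mm.

A is a stool. B is a spool. The spool is on top of the stool. The gap from the spool to the stool's −x edge is 33 mm.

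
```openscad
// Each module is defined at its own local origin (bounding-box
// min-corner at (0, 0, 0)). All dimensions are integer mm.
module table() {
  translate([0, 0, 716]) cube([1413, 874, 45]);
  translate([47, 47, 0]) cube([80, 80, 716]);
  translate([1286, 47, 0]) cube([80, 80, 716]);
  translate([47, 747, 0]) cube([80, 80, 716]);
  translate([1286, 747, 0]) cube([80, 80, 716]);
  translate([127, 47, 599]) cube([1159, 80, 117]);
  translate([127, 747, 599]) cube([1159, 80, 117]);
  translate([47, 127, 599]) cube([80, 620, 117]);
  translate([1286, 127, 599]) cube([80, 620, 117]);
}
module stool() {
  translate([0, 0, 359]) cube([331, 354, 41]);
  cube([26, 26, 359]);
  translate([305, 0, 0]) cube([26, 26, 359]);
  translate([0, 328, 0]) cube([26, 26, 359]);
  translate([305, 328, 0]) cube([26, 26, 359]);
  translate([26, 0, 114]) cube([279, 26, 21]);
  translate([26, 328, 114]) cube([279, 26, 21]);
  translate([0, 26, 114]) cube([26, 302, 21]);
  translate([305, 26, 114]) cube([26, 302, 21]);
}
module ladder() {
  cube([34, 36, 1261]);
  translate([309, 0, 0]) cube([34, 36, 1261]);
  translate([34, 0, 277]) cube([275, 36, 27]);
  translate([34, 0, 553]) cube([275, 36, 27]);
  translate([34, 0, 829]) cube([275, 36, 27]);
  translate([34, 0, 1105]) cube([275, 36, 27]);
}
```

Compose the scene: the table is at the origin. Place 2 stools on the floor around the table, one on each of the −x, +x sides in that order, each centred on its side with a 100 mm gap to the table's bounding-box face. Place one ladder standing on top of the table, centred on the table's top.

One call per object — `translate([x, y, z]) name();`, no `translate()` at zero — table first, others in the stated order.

table();
translate([-431, 260, 0]) stool();
translate([1513, 260, 0]) stool();
translate([535, 419, 761]) ladder();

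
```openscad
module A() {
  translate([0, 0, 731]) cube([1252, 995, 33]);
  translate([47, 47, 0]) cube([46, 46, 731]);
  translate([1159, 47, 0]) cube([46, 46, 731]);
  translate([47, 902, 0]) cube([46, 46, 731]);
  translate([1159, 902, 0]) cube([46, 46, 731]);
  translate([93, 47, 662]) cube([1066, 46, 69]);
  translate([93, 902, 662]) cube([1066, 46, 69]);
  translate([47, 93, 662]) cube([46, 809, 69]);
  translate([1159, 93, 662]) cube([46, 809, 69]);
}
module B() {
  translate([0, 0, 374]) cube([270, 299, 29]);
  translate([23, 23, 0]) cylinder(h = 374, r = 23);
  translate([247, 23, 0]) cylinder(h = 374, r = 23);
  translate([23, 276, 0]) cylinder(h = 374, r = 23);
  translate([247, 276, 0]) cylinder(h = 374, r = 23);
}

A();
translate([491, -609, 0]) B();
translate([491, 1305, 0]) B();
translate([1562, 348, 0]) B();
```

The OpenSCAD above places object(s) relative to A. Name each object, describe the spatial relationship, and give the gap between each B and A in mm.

Each stool's nearest face is 310 mm from the table's bounding box.

A is a table. B is a stool. Three stools sit around the table at the −y, +y, +x sides. The gap between each stool and the table is 310 mm.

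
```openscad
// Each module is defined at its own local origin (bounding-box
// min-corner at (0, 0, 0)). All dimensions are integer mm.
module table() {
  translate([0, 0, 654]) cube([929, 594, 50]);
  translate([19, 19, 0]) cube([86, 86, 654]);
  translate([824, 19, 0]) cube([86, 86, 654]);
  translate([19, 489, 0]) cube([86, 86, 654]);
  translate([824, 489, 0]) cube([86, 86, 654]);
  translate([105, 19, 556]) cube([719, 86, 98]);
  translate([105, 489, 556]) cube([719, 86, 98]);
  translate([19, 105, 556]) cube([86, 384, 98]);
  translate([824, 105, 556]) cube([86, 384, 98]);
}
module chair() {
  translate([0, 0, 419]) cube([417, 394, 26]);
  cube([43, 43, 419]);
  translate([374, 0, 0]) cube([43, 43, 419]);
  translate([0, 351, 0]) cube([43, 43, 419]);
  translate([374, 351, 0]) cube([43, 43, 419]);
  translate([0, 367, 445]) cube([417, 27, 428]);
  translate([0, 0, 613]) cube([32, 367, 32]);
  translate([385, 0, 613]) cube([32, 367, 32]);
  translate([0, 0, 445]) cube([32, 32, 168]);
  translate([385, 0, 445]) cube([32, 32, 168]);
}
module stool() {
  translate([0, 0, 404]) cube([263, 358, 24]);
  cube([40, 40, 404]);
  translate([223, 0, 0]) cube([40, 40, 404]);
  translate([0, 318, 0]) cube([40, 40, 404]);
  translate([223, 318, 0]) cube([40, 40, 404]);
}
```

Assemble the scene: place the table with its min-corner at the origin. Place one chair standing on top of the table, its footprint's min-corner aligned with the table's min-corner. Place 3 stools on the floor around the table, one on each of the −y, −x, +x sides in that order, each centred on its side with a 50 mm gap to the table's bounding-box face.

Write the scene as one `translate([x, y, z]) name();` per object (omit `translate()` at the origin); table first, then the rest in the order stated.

table();
translate([0, 0, 704]) chair();
translate([333, -408, 0]) stool();
translate([-313, 118, 0]) stool();
translate([979, 118, 0]) stool();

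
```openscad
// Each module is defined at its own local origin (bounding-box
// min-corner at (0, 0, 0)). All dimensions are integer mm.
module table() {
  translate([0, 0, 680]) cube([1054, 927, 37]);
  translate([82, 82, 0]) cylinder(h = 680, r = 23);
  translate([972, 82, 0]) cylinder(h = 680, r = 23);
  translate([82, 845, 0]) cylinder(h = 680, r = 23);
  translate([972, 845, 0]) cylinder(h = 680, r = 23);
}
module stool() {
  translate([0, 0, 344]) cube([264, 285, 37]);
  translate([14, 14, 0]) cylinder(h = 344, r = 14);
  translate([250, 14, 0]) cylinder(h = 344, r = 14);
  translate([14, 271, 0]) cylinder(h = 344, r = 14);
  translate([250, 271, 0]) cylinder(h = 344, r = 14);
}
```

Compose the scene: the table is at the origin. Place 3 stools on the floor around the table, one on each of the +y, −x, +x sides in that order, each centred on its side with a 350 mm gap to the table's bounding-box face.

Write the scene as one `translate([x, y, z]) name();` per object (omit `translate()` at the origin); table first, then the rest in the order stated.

table();
translate([395, 1277, 0]) stool();
translate([-614, 321, 0]) stool();
translate([1404, 321, 0]) stool();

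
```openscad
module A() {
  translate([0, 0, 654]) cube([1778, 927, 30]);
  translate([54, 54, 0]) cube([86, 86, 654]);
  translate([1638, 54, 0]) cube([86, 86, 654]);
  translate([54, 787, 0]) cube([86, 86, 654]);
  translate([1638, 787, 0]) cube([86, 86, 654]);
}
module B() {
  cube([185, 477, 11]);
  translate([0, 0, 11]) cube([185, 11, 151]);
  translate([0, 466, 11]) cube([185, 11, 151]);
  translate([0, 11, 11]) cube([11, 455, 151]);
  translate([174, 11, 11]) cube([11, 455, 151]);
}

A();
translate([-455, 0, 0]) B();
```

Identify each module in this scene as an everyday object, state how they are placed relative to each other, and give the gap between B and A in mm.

The open box's nearest face is 270 mm from the table's −x face.

A is a table. B is an open box. The open box is on the floor beside the table on its −x side. The gap between the open box and the table is 270 mm.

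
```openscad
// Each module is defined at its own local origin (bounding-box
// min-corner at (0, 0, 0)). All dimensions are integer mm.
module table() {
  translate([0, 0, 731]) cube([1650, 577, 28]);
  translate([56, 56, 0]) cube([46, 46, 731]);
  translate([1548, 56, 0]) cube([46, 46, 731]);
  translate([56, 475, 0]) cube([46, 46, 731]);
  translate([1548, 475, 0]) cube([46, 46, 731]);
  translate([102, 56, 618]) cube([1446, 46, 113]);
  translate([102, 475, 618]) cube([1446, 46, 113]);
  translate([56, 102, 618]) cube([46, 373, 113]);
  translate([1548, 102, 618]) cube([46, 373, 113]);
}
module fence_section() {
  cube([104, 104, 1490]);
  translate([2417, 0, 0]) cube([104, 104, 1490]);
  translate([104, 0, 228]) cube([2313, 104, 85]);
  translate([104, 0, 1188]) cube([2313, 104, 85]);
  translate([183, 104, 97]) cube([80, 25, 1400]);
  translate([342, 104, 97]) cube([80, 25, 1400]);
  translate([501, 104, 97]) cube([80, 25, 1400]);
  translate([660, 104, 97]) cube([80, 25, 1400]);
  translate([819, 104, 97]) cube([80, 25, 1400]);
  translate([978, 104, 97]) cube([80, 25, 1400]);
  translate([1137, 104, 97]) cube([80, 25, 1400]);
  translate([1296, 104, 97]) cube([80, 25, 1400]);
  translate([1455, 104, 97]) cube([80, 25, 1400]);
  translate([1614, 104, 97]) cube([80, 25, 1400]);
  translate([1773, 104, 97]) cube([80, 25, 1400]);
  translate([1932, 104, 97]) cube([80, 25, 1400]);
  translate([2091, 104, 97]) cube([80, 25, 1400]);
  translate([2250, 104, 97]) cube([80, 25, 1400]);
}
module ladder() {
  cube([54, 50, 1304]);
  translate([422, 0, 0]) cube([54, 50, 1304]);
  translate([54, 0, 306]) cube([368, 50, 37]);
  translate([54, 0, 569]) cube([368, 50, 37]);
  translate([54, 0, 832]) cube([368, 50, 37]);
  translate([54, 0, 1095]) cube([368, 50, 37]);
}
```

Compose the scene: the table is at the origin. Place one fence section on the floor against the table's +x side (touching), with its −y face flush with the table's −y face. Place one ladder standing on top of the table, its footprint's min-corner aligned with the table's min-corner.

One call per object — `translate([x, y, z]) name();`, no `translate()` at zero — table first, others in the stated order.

table();
translate([1650, 0, 0]) fence_section();
translate([0, 0, 759]) ladder();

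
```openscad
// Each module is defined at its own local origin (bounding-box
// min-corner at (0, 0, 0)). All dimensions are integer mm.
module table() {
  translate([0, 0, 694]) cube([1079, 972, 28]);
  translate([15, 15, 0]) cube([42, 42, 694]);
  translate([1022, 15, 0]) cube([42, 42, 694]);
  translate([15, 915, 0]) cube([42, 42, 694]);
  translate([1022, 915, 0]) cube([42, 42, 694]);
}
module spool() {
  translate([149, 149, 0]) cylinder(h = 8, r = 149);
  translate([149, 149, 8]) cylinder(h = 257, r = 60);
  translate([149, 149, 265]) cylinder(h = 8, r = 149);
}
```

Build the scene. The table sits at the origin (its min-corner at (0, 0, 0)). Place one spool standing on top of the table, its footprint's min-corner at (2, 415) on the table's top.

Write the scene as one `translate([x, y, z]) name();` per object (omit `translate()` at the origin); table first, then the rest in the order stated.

table();
translate([2, 415, 722]) spool();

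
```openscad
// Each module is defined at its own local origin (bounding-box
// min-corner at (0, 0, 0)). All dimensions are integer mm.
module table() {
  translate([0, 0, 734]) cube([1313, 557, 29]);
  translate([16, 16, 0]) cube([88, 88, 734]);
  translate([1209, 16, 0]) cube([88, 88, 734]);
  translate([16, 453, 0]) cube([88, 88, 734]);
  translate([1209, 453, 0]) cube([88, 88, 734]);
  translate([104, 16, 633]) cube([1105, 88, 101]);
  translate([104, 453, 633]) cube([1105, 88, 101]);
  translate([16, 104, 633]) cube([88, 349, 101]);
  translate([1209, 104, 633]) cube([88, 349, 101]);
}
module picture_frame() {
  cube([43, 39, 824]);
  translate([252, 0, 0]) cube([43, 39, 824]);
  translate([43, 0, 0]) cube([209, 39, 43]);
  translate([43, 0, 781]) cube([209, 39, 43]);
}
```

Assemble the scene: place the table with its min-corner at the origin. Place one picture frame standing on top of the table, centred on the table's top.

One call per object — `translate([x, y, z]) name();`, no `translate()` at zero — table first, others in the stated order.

table();
translate([509, 259, 763]) picture_frame();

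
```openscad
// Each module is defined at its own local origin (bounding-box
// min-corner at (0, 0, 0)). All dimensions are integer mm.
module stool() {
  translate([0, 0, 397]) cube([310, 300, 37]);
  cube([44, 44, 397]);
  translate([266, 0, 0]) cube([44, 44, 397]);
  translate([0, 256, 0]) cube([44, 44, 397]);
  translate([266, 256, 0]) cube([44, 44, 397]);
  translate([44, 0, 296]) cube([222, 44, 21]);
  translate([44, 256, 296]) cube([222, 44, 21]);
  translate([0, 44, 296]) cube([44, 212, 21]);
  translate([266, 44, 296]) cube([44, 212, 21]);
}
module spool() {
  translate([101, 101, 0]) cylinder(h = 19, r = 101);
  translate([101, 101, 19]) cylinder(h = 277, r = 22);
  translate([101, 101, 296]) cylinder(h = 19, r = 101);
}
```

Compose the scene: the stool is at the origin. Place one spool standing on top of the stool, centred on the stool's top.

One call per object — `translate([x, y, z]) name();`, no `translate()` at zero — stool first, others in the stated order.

stool();
translate([54, 49, 434]) spool();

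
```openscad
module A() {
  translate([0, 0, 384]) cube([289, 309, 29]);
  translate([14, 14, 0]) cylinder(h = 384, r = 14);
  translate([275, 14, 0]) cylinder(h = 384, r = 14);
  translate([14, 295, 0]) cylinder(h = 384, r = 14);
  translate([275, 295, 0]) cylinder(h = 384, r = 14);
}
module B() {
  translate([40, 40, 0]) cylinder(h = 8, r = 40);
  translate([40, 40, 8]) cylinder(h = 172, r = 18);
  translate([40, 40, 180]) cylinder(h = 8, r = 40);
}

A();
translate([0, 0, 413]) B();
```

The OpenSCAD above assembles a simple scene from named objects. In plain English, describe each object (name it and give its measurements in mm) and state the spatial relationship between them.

A is a simple wooden stool: a rectangular seat 289 mm (x) by 309 mm (y), 29 mm thick, top face at z = 413 mm, on four round legs, each 28 mm in diameter. The legs rest on z = 0, each leg's axis is inset half a diameter from the nearest pair of seat edges (so the leg's bounding box is flush with the corner).

B is a spool: two coaxial disc flanges of radius 40 mm and thickness 8 mm, joined by a core cylinder of radius 18 mm and height 172 mm. The lower flange rests on z = 0 and the three cylinders share a vertical axis.

The spool is on top of the stool.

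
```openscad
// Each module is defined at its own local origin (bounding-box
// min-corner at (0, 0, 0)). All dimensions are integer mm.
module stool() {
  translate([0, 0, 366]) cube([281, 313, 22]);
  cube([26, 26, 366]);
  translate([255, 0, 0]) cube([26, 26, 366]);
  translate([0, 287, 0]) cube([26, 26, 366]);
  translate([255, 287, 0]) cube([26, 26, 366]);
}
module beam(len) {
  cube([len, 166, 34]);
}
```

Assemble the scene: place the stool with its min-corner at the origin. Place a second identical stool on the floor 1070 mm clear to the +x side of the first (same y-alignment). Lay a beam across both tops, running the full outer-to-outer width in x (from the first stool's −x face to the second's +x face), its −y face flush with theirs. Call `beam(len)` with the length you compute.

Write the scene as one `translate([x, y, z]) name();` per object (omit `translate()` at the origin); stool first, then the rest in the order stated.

stool();
translate([1351, 0, 0]) stool();
translate([0, 0, 388]) beam(1632);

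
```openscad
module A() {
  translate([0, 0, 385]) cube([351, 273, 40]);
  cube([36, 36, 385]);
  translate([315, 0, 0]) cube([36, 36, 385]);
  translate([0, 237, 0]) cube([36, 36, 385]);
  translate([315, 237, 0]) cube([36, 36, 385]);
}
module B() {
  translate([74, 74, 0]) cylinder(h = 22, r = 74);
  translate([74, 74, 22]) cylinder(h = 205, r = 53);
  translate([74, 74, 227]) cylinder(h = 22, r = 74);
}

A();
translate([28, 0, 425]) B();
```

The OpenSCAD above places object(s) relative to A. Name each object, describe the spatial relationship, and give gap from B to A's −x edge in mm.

A is a stool. B is a spool. The spool is on top of the stool. The gap from the spool to the stool's −x edge is 28 mm.

The spool's min-x is at 28; the stool's min-x is 0; gap = 28 mm.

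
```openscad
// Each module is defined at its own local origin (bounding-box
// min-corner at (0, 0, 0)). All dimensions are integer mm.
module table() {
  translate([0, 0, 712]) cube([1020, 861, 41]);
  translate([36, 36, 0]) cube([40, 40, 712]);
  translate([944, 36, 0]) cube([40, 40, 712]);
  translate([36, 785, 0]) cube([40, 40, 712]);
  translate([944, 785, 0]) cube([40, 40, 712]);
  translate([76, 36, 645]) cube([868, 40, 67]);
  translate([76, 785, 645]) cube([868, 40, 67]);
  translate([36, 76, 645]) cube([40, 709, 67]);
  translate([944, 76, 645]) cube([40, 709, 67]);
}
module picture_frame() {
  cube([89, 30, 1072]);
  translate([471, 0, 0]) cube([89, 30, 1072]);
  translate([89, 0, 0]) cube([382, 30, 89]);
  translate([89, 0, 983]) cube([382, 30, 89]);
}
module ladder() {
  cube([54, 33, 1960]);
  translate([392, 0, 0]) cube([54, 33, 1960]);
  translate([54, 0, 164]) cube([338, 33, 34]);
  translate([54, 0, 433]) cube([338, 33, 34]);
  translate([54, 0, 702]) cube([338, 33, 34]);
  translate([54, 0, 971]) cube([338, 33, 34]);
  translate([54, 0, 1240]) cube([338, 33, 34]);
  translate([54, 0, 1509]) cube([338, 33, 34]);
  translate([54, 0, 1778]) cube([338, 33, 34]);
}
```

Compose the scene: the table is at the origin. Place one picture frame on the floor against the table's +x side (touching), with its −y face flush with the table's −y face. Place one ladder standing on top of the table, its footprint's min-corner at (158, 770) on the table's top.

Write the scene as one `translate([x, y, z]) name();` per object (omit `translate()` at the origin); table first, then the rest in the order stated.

table();
translate([1020, 0, 0]) picture_frame();
translate([158, 770, 753]) ladder();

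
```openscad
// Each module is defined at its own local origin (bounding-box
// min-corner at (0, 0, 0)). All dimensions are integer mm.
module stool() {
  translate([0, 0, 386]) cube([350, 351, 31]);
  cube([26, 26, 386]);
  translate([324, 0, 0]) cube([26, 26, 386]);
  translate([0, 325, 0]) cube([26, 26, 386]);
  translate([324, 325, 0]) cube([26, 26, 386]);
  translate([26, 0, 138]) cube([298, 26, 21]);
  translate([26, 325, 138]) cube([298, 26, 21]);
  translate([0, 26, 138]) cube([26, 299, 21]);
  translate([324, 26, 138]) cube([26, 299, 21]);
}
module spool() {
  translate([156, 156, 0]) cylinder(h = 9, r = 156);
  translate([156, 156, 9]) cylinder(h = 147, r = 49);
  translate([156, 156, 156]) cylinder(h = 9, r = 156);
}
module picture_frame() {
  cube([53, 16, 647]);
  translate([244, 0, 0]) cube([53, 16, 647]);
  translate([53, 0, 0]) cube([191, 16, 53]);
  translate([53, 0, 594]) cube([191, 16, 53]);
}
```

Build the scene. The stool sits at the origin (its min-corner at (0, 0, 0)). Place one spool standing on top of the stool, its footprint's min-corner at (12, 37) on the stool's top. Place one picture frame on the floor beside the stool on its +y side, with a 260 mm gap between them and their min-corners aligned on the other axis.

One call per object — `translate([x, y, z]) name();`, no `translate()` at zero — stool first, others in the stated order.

stool();
translate([12, 37, 417]) spool();
translate([0, 611, 0]) picture_frame();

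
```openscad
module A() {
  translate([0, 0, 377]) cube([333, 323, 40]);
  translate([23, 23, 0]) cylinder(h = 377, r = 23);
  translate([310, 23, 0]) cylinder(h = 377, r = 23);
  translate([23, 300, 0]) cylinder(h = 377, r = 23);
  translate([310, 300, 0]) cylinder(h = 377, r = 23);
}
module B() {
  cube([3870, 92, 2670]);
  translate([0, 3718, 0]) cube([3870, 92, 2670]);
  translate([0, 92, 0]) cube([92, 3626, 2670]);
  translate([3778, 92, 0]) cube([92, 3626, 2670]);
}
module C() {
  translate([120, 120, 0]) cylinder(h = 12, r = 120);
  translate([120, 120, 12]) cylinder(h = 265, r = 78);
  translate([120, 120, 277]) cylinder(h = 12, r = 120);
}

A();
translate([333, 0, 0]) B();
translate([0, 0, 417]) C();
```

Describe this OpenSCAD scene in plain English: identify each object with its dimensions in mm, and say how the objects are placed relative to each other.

A is a four-legged stool. The seat is a 333×323×40 mm slab whose top surface is at z = 417 mm; four round legs, each 46 mm in diameter, run from the floor (z = 0) to the underside of the seat, each leg's axis is inset half a diameter from the nearest pair of seat edges (so the leg's bounding box is flush with the corner).

B is the wall frame of a small rectangular building: four walls, each 2670 mm tall and 92 mm thick, enclosing a footprint 3870 mm (x) by 3810 mm (y) outside-to-outside, with no floor or roof. The front and back walls (the −y and +y sides) span the full width; the two side walls fit between them.

C is a spool: two coaxial disc flanges of radius 120 mm and thickness 12 mm, joined by a core cylinder of radius 78 mm and height 265 mm. The lower flange rests on z = 0 and the three cylinders share a vertical axis.

The house frame is against the stool's +x side, with their −y faces flush. The spool is on top of the stool.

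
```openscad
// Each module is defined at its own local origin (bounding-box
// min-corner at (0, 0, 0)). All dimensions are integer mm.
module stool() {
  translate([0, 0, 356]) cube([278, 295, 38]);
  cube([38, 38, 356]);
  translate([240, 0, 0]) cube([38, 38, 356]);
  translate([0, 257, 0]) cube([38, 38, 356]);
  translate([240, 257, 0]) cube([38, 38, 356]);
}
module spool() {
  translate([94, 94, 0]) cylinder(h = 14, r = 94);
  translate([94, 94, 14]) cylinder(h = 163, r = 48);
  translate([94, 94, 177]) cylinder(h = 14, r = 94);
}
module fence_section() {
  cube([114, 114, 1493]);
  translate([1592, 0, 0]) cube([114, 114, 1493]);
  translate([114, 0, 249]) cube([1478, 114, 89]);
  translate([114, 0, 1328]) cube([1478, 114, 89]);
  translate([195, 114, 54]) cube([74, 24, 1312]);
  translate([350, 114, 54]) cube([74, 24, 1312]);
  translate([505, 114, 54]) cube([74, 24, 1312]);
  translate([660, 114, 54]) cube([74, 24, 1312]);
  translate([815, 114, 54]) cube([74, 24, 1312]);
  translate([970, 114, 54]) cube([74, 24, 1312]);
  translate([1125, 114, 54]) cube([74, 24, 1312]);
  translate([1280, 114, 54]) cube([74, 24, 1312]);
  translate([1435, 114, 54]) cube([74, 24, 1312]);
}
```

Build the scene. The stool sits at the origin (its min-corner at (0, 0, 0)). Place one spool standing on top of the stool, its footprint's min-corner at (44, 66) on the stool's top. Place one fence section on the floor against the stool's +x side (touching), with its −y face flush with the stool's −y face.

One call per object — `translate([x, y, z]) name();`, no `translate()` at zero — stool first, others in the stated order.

stool();
translate([44, 66, 394]) spool();
translate([278, 0, 0]) fence_section();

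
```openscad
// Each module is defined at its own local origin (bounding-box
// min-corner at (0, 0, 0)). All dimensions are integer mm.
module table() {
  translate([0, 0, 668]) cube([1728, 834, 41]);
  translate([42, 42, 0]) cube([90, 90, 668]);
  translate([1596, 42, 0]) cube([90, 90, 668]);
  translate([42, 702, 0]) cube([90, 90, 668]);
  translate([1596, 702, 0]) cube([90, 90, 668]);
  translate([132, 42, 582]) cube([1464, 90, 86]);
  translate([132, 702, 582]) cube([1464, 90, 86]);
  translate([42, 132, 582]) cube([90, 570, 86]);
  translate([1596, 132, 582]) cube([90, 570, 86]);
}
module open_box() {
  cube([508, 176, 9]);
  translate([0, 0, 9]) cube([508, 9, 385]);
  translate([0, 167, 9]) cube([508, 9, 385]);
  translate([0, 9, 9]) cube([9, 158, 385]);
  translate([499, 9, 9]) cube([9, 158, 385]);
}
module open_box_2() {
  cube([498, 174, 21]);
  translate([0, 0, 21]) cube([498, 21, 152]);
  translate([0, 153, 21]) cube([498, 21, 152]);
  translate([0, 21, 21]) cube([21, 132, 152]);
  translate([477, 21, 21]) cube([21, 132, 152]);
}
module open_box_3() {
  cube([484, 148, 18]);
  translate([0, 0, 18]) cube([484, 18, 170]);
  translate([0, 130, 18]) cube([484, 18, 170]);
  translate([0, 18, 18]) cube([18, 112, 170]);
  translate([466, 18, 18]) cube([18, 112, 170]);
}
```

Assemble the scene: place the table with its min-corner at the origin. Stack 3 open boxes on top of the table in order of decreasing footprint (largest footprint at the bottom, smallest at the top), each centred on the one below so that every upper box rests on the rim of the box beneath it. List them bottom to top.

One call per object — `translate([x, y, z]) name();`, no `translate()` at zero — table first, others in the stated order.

table();
translate([610, 329, 709]) open_box();
translate([615, 330, 1103]) open_box_2();
translate([622, 343, 1276]) open_box_3();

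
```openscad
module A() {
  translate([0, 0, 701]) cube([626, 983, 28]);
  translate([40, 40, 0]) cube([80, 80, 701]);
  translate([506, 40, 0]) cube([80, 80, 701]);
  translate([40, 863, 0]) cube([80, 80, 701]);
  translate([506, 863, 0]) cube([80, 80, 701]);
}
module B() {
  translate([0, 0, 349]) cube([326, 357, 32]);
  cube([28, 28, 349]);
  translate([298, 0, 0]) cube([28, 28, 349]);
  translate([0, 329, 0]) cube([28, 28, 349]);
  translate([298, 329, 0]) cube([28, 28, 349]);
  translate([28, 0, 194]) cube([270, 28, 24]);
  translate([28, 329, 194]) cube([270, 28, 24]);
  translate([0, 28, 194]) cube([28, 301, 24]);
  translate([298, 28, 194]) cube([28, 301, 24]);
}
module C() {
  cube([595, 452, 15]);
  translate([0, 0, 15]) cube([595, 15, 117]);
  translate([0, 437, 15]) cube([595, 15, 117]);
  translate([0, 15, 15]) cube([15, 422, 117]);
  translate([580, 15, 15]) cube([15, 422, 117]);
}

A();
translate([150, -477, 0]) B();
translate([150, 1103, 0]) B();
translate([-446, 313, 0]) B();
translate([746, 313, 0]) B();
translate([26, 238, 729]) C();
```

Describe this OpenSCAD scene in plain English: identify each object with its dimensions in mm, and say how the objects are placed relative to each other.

A is a rectangular dining table. The top is 626×983×28 mm with its upper surface at z = 729 mm. It stands on four 80×80 mm square legs, each inset 40 mm from the nearest pair of top edges, running from the floor to the underside of the top.

B is a four-legged stool. The seat is a 326×357×32 mm slab whose top surface is at z = 381 mm; four square legs, each 28×28 mm in cross-section, run from the floor (z = 0) to the underside of the seat, each flush with a corner of the seat. Four stretchers, 28 mm wide and 24 mm tall, connect adjacent legs with their undersides at z = 194 mm, each running between the inner faces of the legs it joins and aligned with the legs' outer faces on the other axis.

C is an open storage box with external size 595×452×132 mm and wall thickness 15 mm (the base is also 15 mm thick). The base covers the whole footprint; the four walls stand on the base, with the y-facing walls full-width and the x-facing walls fitting between their inner faces.

Four stools sit around the table at the −y, +y, −x, +x sides. The open box is on top of the table.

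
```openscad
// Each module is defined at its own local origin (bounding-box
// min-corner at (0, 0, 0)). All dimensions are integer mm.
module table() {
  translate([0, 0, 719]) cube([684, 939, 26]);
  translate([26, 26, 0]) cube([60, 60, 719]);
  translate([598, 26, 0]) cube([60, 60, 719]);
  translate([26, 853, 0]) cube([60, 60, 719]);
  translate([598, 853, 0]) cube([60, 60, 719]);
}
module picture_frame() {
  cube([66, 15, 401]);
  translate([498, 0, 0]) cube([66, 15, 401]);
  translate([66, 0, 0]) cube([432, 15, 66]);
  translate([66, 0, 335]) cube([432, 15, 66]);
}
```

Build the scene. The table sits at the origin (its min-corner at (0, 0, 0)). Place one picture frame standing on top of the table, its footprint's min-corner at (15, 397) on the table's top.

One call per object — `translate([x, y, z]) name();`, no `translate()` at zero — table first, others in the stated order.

table();
translate([15, 397, 745]) picture_frame();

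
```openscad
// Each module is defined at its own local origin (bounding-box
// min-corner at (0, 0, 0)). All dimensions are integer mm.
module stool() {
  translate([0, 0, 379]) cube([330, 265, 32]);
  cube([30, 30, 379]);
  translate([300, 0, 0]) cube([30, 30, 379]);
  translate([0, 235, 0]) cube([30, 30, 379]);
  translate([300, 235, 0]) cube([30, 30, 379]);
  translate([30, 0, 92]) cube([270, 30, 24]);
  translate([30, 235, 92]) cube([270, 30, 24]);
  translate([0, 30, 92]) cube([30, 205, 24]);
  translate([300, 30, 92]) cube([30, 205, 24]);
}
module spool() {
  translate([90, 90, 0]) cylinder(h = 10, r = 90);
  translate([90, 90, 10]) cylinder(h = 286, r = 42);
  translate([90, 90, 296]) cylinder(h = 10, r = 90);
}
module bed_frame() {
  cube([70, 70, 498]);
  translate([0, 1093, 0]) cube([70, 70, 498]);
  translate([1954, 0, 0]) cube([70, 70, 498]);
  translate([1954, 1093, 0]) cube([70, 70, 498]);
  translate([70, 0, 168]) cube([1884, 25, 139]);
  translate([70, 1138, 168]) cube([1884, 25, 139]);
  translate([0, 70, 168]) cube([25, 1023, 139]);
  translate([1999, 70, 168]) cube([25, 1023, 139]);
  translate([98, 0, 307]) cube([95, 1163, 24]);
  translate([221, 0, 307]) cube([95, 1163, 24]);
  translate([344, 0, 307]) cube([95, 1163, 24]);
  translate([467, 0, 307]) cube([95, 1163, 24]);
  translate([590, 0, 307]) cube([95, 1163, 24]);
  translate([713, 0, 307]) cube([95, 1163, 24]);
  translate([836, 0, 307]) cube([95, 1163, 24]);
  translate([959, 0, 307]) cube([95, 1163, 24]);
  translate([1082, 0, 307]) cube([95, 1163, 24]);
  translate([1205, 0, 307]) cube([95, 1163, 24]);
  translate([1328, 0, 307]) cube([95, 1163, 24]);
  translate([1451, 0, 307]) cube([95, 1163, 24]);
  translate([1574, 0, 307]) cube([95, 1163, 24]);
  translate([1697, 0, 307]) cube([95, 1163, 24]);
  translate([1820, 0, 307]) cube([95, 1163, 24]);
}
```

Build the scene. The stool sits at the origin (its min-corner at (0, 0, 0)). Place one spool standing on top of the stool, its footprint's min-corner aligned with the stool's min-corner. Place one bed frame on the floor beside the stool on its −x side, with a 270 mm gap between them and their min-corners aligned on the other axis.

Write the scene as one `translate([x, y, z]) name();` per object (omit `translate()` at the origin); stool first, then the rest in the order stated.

stool();
translate([0, 0, 411]) spool();
translate([-2294, 0, 0]) bed_frame();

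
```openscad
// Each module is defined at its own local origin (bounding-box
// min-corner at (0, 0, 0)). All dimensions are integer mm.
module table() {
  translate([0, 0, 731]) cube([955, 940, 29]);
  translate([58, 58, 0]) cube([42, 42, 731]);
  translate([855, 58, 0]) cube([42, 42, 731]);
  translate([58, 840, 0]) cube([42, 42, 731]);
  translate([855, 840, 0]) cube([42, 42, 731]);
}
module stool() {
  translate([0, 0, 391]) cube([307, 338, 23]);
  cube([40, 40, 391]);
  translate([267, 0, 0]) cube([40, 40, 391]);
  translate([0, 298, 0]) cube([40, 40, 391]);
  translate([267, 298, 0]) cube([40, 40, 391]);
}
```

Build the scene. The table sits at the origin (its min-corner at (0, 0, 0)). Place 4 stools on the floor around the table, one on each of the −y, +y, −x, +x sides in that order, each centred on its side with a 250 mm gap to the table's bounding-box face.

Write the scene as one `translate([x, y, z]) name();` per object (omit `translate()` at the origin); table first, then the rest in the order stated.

table();
translate([324, -588, 0]) stool();
translate([324, 1190, 0]) stool();
translate([-557, 301, 0]) stool();
translate([1205, 301, 0]) stool();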